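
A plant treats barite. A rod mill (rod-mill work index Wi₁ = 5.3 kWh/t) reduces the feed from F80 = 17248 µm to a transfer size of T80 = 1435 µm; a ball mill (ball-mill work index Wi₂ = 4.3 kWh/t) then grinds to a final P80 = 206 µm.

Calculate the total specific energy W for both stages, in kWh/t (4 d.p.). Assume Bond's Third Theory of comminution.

W_Bond = 10·Wi·(1/√P₈₀ − 1/√F₈₀)
Stage 1 (17248→1435 µm, Wi₁=5.3): W₁ = 10·5.3·(0.026398 − 0.007614) = 0.9955 kWh/t
Stage 2 (1435→206 µm, Wi₂=4.3): W₂ = 10·4.3·(0.069673 − 0.026398) = 1.8608 kWh/t
W = W₁ + W₂ = 0.9955 + 1.8608 = 2.8564 kWh/t

W = 2.8564 kWh/t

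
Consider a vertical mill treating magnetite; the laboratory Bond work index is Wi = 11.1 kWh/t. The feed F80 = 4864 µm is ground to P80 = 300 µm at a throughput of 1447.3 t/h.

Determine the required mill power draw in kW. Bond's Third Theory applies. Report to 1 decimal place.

P = 6971.7 kW

W_Bond = 10·Wi·(1/√P₈₀ − 1/√F₈₀)
W = 10·11.1·(1/√300 − 1/√4864) = 10·11.1·(0.043397) = 4.8170 kWh/t
Mill draw = 4.8170 × 1447.3 = 6971.7 kW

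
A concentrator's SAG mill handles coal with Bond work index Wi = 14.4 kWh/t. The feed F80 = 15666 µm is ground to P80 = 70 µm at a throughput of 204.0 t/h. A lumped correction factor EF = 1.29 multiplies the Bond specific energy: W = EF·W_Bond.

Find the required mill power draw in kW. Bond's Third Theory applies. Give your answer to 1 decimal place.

P = 4226.6 kW

W = 10 Wi (1/√P80 − 1/√F80)  [Bond]
W = 10·14.4·(1/√70 − 1/√15666) = 10·14.4·(0.111533) = 16.0608 kWh/t
W_actual = 1.29 × 16.0608 = 20.7184 kWh/t
P = W·T = 20.7184·204.0 = 4226.6 kW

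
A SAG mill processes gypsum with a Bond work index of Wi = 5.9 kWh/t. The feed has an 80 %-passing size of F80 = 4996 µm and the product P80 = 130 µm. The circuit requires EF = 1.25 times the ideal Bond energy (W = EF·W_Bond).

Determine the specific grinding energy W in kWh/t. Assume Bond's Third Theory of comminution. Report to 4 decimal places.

W = 5.4249 kWh/t

W = 10 Wi (1/√P80 − 1/√F80)  [Bond]
1/√130 = 0.087706;  1/√4996 = 0.014148
W = 10·5.9·(0.087706 − 0.014148) = 4.3399 kWh/t
W_actual = 1.25 × 4.3399 = 5.4249 kWh/t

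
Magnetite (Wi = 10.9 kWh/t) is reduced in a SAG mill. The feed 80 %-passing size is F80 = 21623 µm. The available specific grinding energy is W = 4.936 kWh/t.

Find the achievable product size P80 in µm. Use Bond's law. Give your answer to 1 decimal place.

P80 = 368.6 µm

W = 10·Wi·[P80^(−½) − F80^(−½)]
⇒ 1/√P80 = W/(10 Wi) + 1/√F80
  = 4.9360/(10·10.9) + 1/√21623 = 0.045284 + 0.006801 = 0.052085
P80 = (1/0.052085)² = 19.1994² = 368.62 µm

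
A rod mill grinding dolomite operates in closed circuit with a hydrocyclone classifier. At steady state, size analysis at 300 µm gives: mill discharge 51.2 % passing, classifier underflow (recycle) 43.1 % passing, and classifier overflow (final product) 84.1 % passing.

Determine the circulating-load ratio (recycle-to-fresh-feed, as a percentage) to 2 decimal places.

Let r = R/F. Size balance at 300 µm:
(1+r)·d = r·u + o ⇒ r = (o−d)/(d−u)
r = (84.1 − 51.2)/(51.2 − 43.1) = 32.9/8.1 = 4.0617
CL = 100·r = 406.17 %

CL = 406.17 %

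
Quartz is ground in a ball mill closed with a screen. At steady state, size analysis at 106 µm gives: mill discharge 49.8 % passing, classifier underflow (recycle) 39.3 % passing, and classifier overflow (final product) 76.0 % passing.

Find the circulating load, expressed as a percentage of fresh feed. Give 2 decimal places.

Classifier node, passing 106 µm:
r = (o − d)/(d − u)
r = (76.0 − 49.8)/(49.8 − 39.3) = 26.2/10.5 = 2.4952
CL = 100·r = 249.52 %

CL = 249.52 %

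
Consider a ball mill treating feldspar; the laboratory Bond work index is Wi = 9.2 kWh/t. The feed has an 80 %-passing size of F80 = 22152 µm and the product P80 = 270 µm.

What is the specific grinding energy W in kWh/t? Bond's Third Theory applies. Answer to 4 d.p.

W = 10 Wi / √P80 − 10 Wi / √F80
1/√270 = 0.060858;  1/√22152 = 0.006719
W = 10·9.2·(0.060858 − 0.006719) = 4.9808 kWh/t

W = 4.9808 kWh/t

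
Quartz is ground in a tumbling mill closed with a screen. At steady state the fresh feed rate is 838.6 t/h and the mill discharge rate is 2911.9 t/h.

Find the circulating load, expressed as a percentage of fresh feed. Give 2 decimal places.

CL = 247.23 %

M = F + R at steady state, so:
R = M − F = 2911.9 − 838.6 = 2073.3 t/h
CL = 100·R/F = 100·2073.3/838.6 = 247.23 %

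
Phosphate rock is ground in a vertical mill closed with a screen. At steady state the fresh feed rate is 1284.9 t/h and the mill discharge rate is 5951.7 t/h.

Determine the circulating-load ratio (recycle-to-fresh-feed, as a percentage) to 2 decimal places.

CL = 363.20 %

Steady state: M = F + R.
R = M − F = 5951.7 − 1284.9 = 4666.8 t/h
CL = 100·R/F = 100·4666.8/1284.9 = 363.20 %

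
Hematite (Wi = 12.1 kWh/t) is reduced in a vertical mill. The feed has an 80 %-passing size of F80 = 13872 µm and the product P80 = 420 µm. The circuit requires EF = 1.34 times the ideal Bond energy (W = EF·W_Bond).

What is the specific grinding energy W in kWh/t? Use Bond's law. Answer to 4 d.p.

Bond: W = 10·Wi·(1/√P80 − 1/√F80)
1/√420 = 0.048795;  1/√13872 = 0.008490
W = 10·12.1·(0.048795 − 0.008490) = 4.8769 kWh/t
Apply correction: 4.8769 × 1.34 = 6.5350 kWh/t

W = 6.5350 kWh/t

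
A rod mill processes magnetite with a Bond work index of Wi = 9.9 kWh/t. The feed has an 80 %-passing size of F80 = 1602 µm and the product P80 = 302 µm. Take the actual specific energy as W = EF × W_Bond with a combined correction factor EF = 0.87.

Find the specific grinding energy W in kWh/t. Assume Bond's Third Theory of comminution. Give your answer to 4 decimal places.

W = 10 Wi (1/√P80 − 1/√F80)  [Bond]
1/√302 = 0.057544;  1/√1602 = 0.024984
W = 10·9.9·(0.057544 − 0.024984) = 3.2234 kWh/t
Corrected W = EF·W_Bond = 0.87·3.2234 = 2.8043 kWh/t

W = 2.8043 kWh/t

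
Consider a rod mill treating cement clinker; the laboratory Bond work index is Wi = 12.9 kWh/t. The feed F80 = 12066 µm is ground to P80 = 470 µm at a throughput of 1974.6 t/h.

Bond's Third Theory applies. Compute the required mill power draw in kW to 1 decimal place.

Bond: W = 10·Wi·(1/√P80 − 1/√F80)
W = 10·12.9·(1/√470 − 1/√12066) = 10·12.9·(0.037023) = 4.7759 kWh/t
P_mill = W·ṁ = 4.7759·1974.6 = 9430.6 kW

P = 9430.6 kW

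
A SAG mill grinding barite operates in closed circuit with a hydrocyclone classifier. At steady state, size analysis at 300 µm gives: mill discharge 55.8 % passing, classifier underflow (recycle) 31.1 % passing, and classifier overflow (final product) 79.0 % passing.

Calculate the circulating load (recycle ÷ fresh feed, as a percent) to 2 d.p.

CL = 93.93 %

Mass balance on the −300 µm fraction:
(1+r)d = ru + o → r = (o−d)/(d−u)
r = (79.0 − 55.8)/(55.8 − 31.1) = 23.2/24.7 = 0.9393
CL = 100·r = 93.93 %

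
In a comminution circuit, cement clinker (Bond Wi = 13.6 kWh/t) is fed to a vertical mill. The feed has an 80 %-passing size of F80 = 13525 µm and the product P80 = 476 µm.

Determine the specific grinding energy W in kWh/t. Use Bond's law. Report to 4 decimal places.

W = 10·Wi·[P80^(−½) − F80^(−½)]
1/√476 = 0.045835;  1/√13525 = 0.008599
W = 10·13.6·(0.045835 − 0.008599) = 5.0641 kWh/t

W = 5.0641 kWh/t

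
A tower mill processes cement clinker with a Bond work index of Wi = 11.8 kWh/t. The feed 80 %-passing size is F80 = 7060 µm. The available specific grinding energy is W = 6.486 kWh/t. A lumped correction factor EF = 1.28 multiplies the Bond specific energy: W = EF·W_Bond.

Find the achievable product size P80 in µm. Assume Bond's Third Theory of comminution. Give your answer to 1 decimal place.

P80 = 332.5 µm

W = 10·Wi·[P80^(−½) − F80^(−½)]
W_Bond = W / EF = 6.486 / 1.28 = 5.0672 kWh/t
⇒ 1/√P80 = W_Bond/(10·Wi) + 1/√F80
  = 5.0672/(10·11.8) + 1/√7060 = 0.042942 + 0.011901 = 0.054844
P80 = (1/0.054844)² = 18.2336² = 332.47 µm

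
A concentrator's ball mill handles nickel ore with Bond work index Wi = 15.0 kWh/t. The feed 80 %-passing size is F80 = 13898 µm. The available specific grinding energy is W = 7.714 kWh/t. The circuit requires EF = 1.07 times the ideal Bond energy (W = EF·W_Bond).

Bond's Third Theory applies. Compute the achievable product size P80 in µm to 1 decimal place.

P80 = 312.8 µm

Bond: W = 10·Wi·(1/√P80 − 1/√F80)
W_Bond = W / EF = 7.714 / 1.07 = 7.2093 kWh/t
⇒ 1/√P80 = W_Bond/(10·Wi) + 1/√F80
  = 7.2093/(10·15.0) + 1/√13898 = 0.048062 + 0.008482 = 0.056545
P80 = (1/0.056545)² = 17.6851² = 312.76 µm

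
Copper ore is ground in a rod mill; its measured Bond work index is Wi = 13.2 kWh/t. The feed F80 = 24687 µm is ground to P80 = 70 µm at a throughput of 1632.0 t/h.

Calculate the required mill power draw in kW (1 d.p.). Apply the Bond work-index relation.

W = 10 Wi / √P80 − 10 Wi / √F80
W = 10·13.2·(1/√70 − 1/√24687) = 10·13.2·(0.113158) = 14.9369 kWh/t
P_mill = W·ṁ = 14.9369·1632.0 = 24377.0 kW

P = 24377.0 kW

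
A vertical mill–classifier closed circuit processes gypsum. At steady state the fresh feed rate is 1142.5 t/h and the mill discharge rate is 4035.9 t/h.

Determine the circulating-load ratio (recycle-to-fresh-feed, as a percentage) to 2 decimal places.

Steady state: M = F + R.
R = M − F = 4035.9 − 1142.5 = 2893.4 t/h
CL = 100·R/F = 100·2893.4/1142.5 = 253.25 %

CL = 253.25 %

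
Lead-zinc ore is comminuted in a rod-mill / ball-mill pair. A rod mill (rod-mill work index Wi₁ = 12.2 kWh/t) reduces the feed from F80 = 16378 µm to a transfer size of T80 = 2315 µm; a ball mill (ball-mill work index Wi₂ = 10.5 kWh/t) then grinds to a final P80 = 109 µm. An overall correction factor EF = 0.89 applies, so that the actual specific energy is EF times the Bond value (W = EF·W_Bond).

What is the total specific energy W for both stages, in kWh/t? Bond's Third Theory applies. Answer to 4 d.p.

W_Bond = 10·Wi·(1/√P₈₀ − 1/√F₈₀)
Stage 1 (16378→2315 µm, Wi₁=12.2): W₁ = 10·12.2·(0.020784 − 0.007814) = 1.5823 kWh/t
Stage 2 (2315→109 µm, Wi₂=10.5): W₂ = 10·10.5·(0.095783 − 0.020784) = 7.8749 kWh/t
W = W₁ + W₂ = 1.5823 + 7.8749 = 9.4572 kWh/t
Apply correction: 9.4572 × 0.89 = 8.4169 kWh/t

W = 8.4169 kWh/t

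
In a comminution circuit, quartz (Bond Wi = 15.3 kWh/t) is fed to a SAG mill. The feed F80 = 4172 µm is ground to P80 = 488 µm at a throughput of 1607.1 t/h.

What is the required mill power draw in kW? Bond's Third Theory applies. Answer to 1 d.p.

W = 10 Wi / √P80 − 10 Wi / √F80
W = 10·15.3·(1/√488 − 1/√4172) = 10·15.3·(0.029786) = 4.5572 kWh/t
P_mill = W·ṁ = 4.5572·1607.1 = 7323.9 kW

P = 7323.9 kW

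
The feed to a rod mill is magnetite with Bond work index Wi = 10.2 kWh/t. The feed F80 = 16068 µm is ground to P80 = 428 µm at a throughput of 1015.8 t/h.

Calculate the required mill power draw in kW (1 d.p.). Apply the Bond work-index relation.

P = 4190.9 kW

W = 10 Wi / √P80 − 10 Wi / √F80
W = 10·10.2·(1/√428 − 1/√16068) = 10·10.2·(0.040448) = 4.1257 kWh/t
Power = W × throughput = 4.1257 kWh/t × 1015.8 t/h = 4190.9 kW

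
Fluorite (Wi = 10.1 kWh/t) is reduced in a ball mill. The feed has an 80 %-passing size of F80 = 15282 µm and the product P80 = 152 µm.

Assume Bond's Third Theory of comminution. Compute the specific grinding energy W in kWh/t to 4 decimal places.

W = 7.3752 kWh/t

W = 10·Wi·[P80^(−½) − F80^(−½)]
1/√152 = 0.081111;  1/√15282 = 0.008089
W = 10·10.1·(0.081111 − 0.008089) = 7.3752 kWh/t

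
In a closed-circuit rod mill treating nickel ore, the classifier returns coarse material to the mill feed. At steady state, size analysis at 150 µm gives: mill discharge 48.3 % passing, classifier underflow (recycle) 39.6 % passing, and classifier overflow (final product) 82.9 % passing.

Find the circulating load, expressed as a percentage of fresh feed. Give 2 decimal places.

Classifier node, passing 150 µm:
(1+r)·d = r·u + o ⇒ r = (o−d)/(d−u)
r = (82.9 − 48.3)/(48.3 − 39.6) = 34.6/8.7 = 3.9770
CL = 100·r = 397.70 %

CL = 397.70 %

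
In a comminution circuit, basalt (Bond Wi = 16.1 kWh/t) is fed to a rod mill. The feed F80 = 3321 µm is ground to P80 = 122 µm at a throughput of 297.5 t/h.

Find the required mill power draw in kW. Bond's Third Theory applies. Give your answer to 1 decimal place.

P = 3505.3 kW

W_Bond = 10·Wi·(1/√P₈₀ − 1/√F₈₀)
W = 10·16.1·(1/√122 − 1/√3321) = 10·16.1·(0.073183) = 11.7825 kWh/t
Power = W × throughput = 11.7825 kWh/t × 297.5 t/h = 3505.3 kW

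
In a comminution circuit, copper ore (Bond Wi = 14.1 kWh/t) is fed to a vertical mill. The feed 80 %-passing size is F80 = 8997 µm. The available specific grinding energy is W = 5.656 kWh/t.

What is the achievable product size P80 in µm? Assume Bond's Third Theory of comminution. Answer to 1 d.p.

W = 10 Wi / √P80 − 10 Wi / √F80
⇒ 1/√P80 = W/(10 Wi) + 1/√F80
  = 5.6560/(10·14.1) + 1/√8997 = 0.040113 + 0.010543 = 0.050656
P80 = (1/0.050656)² = 19.7409² = 389.70 µm

P80 = 389.7 µm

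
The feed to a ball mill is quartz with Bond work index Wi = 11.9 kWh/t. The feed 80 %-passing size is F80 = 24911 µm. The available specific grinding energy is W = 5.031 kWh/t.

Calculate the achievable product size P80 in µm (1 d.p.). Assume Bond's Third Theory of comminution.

P80 = 423.1 µm

W = 10·Wi·(P80^(-½) − F80^(-½))
P80^(−½) = W/(10 Wi) + F80^(−½)
  = 5.0310/(10·11.9) + 1/√24911 = 0.042277 + 0.006336 = 0.048613
P80 = (1/0.048613)² = 20.5706² = 423.15 µm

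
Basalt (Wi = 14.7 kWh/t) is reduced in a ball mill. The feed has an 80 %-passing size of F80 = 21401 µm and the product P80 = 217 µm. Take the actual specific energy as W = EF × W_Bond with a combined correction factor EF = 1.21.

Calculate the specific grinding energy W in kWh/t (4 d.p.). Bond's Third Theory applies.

W = 10.8587 kWh/t

W = 10·Wi·(P80^(-½) − F80^(-½))
1/√217 = 0.067884;  1/√21401 = 0.006836
W = 10·14.7·(0.067884 − 0.006836) = 8.9742 kWh/t
Apply correction: 8.9742 × 1.21 = 10.8587 kWh/t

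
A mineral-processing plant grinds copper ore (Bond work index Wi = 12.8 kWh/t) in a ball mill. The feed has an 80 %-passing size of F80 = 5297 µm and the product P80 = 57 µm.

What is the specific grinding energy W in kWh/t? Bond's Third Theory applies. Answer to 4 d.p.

Bond: W = 10·Wi·(1/√P80 − 1/√F80)
1/√57 = 0.132453;  1/√5297 = 0.013740
W = 10·12.8·(0.132453 − 0.013740) = 15.1953 kWh/t

W = 15.1953 kWh/t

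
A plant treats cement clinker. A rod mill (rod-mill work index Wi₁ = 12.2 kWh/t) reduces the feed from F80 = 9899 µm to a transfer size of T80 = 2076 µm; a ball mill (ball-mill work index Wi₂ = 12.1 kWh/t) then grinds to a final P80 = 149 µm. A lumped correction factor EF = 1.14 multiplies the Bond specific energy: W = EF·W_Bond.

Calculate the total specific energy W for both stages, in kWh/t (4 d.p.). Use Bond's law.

W = 10 Wi / √P80 − 10 Wi / √F80
Stage 1 (9899→2076 µm, Wi₁=12.2): W₁ = 10·12.2·(0.021948 − 0.010051) = 1.4514 kWh/t
Stage 2 (2076→149 µm, Wi₂=12.1): W₂ = 10·12.1·(0.081923 − 0.021948) = 7.2571 kWh/t
W = W₁ + W₂ = 1.4514 + 7.2571 = 8.7084 kWh/t
W_actual = 1.14 × 8.7084 = 9.9276 kWh/t

W = 9.9276 kWh/t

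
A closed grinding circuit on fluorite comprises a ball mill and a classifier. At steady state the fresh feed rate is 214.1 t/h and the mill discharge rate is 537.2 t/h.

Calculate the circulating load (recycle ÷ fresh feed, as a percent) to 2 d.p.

CL = 150.91 %

M = F + R at steady state, so:
R = M − F = 537.2 − 214.1 = 323.1 t/h
CL = 100·R/F = 100·323.1/214.1 = 150.91 %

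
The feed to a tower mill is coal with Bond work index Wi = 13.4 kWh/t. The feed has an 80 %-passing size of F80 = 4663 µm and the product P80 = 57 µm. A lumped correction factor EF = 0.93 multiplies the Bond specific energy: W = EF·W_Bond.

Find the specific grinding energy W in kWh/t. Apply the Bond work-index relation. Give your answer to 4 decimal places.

W = 14.6814 kWh/t

Bond:  W = 10 Wi (1/√P − 1/√F)
1/√57 = 0.132453;  1/√4663 = 0.014644
W = 10·13.4·(0.132453 − 0.014644) = 15.7864 kWh/t
Apply correction: 15.7864 × 0.93 = 14.6814 kWh/t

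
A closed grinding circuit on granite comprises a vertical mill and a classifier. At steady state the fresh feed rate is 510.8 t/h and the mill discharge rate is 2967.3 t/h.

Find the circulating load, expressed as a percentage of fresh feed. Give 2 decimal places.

CL = 480.91 %

Discharge = new feed + return, hence
R = M − F = 2967.3 − 510.8 = 2456.5 t/h
CL = 100·R/F = 100·2456.5/510.8 = 480.91 %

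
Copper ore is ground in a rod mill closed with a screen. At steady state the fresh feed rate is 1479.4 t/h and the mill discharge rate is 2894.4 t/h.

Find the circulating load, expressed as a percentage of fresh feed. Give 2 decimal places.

CL = 95.65 %

Mill node: discharge = fresh + recycle.
R = M − F = 2894.4 − 1479.4 = 1415.0 t/h
CL = 100·R/F = 100·1415.0/1479.4 = 95.65 %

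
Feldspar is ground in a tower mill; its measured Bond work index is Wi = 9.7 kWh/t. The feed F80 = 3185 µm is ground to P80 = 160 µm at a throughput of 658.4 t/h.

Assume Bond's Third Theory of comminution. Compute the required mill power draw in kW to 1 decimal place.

W = 10 Wi (1/√P80 − 1/√F80)  [Bond]
W = 10·9.7·(1/√160 − 1/√3185) = 10·9.7·(0.061338) = 5.9498 kWh/t
Mill draw = 5.9498 × 658.4 = 3917.3 kW

P = 3917.3 kW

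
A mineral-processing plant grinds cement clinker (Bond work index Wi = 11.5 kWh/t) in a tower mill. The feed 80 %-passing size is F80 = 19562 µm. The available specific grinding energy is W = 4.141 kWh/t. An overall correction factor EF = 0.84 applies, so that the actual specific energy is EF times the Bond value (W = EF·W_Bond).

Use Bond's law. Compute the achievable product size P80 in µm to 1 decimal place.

P80 = 399.7 µm

Bond: W = 10·Wi·(1/√P80 − 1/√F80)
W_Bond = W / EF = 4.141 / 0.84 = 4.9298 kWh/t
1/√P80 = 1/√F80 + W_Bond/(10·Wi)
  = 4.9298/(10·11.5) + 1/√19562 = 0.042867 + 0.007150 = 0.050017
P80 = (1/0.050017)² = 19.9931² = 399.72 µm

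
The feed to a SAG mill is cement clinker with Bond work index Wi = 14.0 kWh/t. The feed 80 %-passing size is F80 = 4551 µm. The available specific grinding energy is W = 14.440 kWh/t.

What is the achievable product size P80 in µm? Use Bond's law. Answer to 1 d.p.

W = 10 Wi (P80^-0.5 − F80^-0.5)
⇒ 1/√P80 = W/(10·Wi) + 1/√F80
  = 14.4400/(10·14.0) + 1/√4551 = 0.103143 + 0.014823 = 0.117966
P80 = (1/0.117966)² = 8.4770² = 71.86 µm

P80 = 71.9 µm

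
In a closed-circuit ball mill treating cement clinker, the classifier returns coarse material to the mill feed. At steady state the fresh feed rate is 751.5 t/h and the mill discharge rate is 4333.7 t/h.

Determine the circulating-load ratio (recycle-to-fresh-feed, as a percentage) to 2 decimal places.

M = F + R at steady state, so:
R = M − F = 4333.7 − 751.5 = 3582.2 t/h
CL = 100·R/F = 100·3582.2/751.5 = 476.67 %

CL = 476.67 %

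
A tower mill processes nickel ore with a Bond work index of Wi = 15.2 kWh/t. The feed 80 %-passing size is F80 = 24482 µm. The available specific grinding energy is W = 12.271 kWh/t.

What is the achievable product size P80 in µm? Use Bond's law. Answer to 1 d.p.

P80 = 131.7 µm

W = 10 Wi / √P80 − 10 Wi / √F80
P80^-0.5 = F80^-0.5 + W/(10 Wi)
  = 12.2710/(10·15.2) + 1/√24482 = 0.080730 + 0.006391 = 0.087121
P80 = (1/0.087121)² = 11.4782² = 131.75 µm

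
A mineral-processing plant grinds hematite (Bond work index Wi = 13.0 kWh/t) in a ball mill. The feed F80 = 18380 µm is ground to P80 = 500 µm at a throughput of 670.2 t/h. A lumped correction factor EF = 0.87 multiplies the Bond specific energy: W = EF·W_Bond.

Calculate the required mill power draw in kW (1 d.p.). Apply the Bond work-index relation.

P = 2830.8 kW

W = 10·Wi·[P80^(−½) − F80^(−½)]
W = 10·13.0·(1/√500 − 1/√18380) = 10·13.0·(0.037345) = 4.8549 kWh/t
W_actual = 0.87 × 4.8549 = 4.2237 kWh/t
Power = W × throughput = 4.2237 kWh/t × 670.2 t/h = 2830.8 kW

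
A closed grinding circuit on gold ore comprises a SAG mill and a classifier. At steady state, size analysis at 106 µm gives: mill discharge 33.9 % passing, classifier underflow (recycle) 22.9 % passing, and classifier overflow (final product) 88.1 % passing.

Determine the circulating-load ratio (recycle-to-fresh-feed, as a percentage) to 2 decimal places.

CL = 492.73 %

Classifier node, passing 106 µm:
(1+r)d = ru + o → r = (o−d)/(d−u)
r = (88.1 − 33.9)/(33.9 − 22.9) = 54.2/11.0 = 4.9273
CL = 100·r = 492.73 %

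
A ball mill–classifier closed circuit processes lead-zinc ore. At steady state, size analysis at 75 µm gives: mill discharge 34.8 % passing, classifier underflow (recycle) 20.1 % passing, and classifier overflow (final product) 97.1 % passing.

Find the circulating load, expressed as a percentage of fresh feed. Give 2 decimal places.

Mass balance on the −75 µm fraction:
(1+r)·d = r·u + o ⇒ r = (o−d)/(d−u)
r = (97.1 − 34.8)/(34.8 − 20.1) = 62.3/14.7 = 4.2381
CL = 100·r = 423.81 %

CL = 423.81 %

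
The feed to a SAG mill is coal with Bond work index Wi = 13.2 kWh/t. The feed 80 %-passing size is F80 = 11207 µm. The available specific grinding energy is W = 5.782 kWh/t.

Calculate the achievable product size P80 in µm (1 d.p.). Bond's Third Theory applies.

P80 = 352.7 µm

W = 10 Wi (1/√P80 − 1/√F80)  [Bond]
⇒ 1/√P80 = W/(10 Wi) + 1/√F80
  = 5.7820/(10·13.2) + 1/√11207 = 0.043803 + 0.009446 = 0.053249
P80 = (1/0.053249)² = 18.7796² = 352.67 µm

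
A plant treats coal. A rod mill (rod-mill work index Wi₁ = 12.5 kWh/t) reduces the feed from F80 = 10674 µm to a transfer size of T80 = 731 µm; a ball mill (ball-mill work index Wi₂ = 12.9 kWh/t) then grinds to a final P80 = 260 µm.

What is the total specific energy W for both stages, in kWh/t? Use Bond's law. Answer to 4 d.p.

W = 6.6424 kWh/t

W_Bond = 10·Wi·(1/√P₈₀ − 1/√F₈₀)
Stage 1 (10674→731 µm, Wi₁=12.5): W₁ = 10·12.5·(0.036986 − 0.009679) = 3.4134 kWh/t
Stage 2 (731→260 µm, Wi₂=12.9): W₂ = 10·12.9·(0.062017 − 0.036986) = 3.2290 kWh/t
W = W₁ + W₂ = 3.4134 + 3.2290 = 6.6424 kWh/t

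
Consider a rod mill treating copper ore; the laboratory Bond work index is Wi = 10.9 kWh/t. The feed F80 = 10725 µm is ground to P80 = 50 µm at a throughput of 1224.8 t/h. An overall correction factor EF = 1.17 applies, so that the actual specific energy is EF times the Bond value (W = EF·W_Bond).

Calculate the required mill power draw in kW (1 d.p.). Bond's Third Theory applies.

Bond: W = 10·Wi·(1/√P80 − 1/√F80)
W = 10·10.9·(1/√50 − 1/√10725) = 10·10.9·(0.131765) = 14.3624 kWh/t
Apply correction: 14.3624 × 1.17 = 16.8040 kWh/t
P_mill = W·ṁ = 16.8040·1224.8 = 20581.6 kW

P = 20581.6 kW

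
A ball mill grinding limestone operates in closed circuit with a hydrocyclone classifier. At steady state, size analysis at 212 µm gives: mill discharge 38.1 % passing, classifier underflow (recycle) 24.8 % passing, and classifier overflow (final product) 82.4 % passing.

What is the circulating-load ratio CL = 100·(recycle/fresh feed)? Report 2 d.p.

CL = 333.08 %

Mass balance on the −212 µm fraction:
(1+r)d = ru + o → r = (o−d)/(d−u)
r = (82.4 − 38.1)/(38.1 − 24.8) = 44.3/13.3 = 3.3308
CL = 100·r = 333.08 %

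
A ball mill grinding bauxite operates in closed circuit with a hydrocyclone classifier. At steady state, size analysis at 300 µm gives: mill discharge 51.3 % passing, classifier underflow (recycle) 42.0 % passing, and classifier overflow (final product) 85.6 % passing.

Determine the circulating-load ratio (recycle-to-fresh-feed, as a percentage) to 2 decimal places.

Mass balance on the −300 µm fraction:
Fd + Rd = Ru + Fo ⇒ R/F = (o−d)/(d−u)
r = (85.6 − 51.3)/(51.3 − 42.0) = 34.3/9.3 = 3.6882
CL = 100·r = 368.82 %

CL = 368.82 %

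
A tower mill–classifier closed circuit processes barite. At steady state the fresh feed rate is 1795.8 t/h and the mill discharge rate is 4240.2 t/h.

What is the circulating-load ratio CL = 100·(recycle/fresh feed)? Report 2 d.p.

Discharge = new feed + return, hence
R = M − F = 4240.2 − 1795.8 = 2444.4 t/h
CL = 100·R/F = 100·2444.4/1795.8 = 136.12 %

CL = 136.12 %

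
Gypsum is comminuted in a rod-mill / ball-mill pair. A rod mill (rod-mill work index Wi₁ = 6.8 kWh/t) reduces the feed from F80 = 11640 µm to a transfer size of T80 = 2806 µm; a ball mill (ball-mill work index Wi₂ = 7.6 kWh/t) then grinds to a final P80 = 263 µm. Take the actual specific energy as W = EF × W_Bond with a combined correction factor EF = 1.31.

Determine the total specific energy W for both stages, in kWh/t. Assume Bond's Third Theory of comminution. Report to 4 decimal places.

W = 5.1156 kWh/t

W = 10 Wi / √P80 − 10 Wi / √F80
Stage 1 (11640→2806 µm, Wi₁=6.8): W₁ = 10·6.8·(0.018878 − 0.009269) = 0.6534 kWh/t
Stage 2 (2806→263 µm, Wi₂=7.6): W₂ = 10·7.6·(0.061663 − 0.018878) = 3.2516 kWh/t
W = W₁ + W₂ = 0.6534 + 3.2516 = 3.9051 kWh/t
Corrected W = EF·W_Bond = 1.31·3.9051 = 5.1156 kWh/t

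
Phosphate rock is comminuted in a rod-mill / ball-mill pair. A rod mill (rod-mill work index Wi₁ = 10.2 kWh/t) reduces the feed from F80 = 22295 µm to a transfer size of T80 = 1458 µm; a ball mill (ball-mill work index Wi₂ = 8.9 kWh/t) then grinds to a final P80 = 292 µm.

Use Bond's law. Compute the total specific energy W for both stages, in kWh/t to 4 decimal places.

W_Bond = 10·Wi·(1/√P₈₀ − 1/√F₈₀)
Stage 1 (22295→1458 µm, Wi₁=10.2): W₁ = 10·10.2·(0.026189 − 0.006697) = 1.9882 kWh/t
Stage 2 (1458→292 µm, Wi₂=8.9): W₂ = 10·8.9·(0.058521 − 0.026189) = 2.8775 kWh/t
W = W₁ + W₂ = 1.9882 + 2.8775 = 4.8657 kWh/t

W = 4.8657 kWh/t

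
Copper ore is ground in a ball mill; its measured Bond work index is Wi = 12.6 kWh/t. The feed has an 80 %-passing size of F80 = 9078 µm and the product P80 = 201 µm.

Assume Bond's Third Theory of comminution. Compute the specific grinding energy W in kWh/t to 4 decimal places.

W = 7.5649 kWh/t

Bond:  W = 10 Wi (1/√P − 1/√F)
1/√201 = 0.070535;  1/√9078 = 0.010496
W = 10·12.6·(0.070535 − 0.010496) = 7.5649 kWh/t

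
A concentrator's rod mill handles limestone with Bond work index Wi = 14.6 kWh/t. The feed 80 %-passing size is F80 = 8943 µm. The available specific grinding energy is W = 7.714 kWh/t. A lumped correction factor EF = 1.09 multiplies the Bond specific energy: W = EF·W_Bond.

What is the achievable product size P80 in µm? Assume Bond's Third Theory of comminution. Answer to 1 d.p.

P80 = 286.8 µm

W = 10·Wi·(P80^(-½) − F80^(-½))
W_Bond = W / EF = 7.714 / 1.09 = 7.0771 kWh/t
⇒ 1/√P80 = W_Bond/(10 Wi) + 1/√F80
  = 7.0771/(10·14.6) + 1/√8943 = 0.048473 + 0.010574 = 0.059048
P80 = (1/0.059048)² = 16.9355² = 286.81 µm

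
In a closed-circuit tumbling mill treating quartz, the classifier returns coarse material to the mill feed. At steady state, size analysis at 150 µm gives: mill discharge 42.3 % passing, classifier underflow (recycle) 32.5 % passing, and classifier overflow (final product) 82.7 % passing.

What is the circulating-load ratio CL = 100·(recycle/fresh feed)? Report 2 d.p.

CL = 412.24 %

Classifier node, passing 150 µm:
r = (o − d)/(d − u)
r = (82.7 − 42.3)/(42.3 − 32.5) = 40.4/9.8 = 4.1224
CL = 100·r = 412.24 %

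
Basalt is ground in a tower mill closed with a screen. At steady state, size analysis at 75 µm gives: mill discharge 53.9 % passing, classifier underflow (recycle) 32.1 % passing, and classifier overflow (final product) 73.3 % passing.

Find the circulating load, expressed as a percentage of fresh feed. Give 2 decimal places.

CL = 88.99 %

Mass balance on the −75 µm fraction:
(1+r)·d = r·u + o ⇒ r = (o−d)/(d−u)
r = (73.3 − 53.9)/(53.9 − 32.1) = 19.4/21.8 = 0.8899
CL = 100·r = 88.99 %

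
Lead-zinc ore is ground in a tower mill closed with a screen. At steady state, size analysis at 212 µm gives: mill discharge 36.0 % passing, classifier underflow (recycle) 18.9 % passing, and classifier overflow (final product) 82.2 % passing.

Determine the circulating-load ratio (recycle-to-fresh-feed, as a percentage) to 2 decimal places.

Mass balance on the −212 µm fraction:
r = (o − d)/(d − u)
r = (82.2 − 36.0)/(36.0 − 18.9) = 46.2/17.1 = 2.7018
CL = 100·r = 270.18 %

CL = 270.18 %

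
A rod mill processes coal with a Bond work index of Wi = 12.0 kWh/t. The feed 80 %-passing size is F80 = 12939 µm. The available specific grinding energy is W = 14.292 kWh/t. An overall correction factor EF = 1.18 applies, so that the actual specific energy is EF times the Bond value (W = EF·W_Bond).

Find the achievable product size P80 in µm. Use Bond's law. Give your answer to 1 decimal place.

P80 = 83.1 µm

W_Bond = 10·Wi·(1/√P₈₀ − 1/√F₈₀)
W_Bond = W / EF = 14.292 / 1.18 = 12.1119 kWh/t
1/√P80 = 1/√F80 + W_Bond/(10·Wi)
  = 12.1119/(10·12.0) + 1/√12939 = 0.100932 + 0.008791 = 0.109723
P80 = (1/0.109723)² = 9.1138² = 83.06 µm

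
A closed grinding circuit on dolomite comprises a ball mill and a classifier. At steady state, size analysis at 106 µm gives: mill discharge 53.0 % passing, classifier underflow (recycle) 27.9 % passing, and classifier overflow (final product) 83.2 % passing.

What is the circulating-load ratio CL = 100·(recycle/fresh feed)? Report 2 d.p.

Classifier node, passing 106 µm:
(1+r)·d = r·u + o ⇒ r = (o−d)/(d−u)
r = (83.2 − 53.0)/(53.0 − 27.9) = 30.2/25.1 = 1.2032
CL = 100·r = 120.32 %

CL = 120.32 %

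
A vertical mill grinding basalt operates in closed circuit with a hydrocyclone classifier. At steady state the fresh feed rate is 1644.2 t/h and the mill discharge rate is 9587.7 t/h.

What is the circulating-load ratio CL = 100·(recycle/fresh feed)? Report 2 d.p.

Steady state: M = F + R.
R = M − F = 9587.7 − 1644.2 = 7943.5 t/h
CL = 100·R/F = 100·7943.5/1644.2 = 483.12 %

CL = 483.12 %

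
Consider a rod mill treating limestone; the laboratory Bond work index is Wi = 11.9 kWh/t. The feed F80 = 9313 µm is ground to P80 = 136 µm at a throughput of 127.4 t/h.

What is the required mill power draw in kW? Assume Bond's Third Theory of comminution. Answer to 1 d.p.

W = 10 Wi / √P80 − 10 Wi / √F80
W = 10·11.9·(1/√136 − 1/√9313) = 10·11.9·(0.075387) = 8.9711 kWh/t
P_mill = W·ṁ = 8.9711·127.4 = 1142.9 kW

P = 1142.9 kW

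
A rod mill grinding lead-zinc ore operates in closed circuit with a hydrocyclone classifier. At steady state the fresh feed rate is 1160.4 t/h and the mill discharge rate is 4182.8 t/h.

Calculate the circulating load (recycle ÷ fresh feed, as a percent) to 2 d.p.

Discharge = new feed + return, hence
R = M − F = 4182.8 − 1160.4 = 3022.4 t/h
CL = 100·R/F = 100·3022.4/1160.4 = 260.46 %

CL = 260.46 %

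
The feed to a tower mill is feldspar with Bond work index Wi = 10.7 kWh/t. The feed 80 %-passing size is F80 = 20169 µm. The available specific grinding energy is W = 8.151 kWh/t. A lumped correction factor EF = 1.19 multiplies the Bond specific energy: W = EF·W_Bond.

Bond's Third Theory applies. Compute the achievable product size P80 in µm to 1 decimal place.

W = 10 Wi (1/√P80 − 1/√F80)  [Bond]
W_Bond = W / EF = 8.151 / 1.19 = 6.8496 kWh/t
P80^-0.5 = F80^-0.5 + W_Bond/(10 Wi)
  = 6.8496/(10·10.7) + 1/√20169 = 0.064015 + 0.007041 = 0.071056
P80 = (1/0.071056)² = 14.0734² = 198.06 µm

P80 = 198.1 µm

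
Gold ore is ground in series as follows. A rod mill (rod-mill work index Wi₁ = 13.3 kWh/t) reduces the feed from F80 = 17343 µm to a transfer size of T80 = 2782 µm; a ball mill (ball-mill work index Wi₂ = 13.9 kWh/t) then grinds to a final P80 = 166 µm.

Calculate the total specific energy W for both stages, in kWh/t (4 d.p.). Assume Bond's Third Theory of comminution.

W = 9.6648 kWh/t

Bond:  W = 10 Wi (1/√P − 1/√F)
Stage 1 (17343→2782 µm, Wi₁=13.3): W₁ = 10·13.3·(0.018959 − 0.007593) = 1.5117 kWh/t
Stage 2 (2782→166 µm, Wi₂=13.9): W₂ = 10·13.9·(0.077615 − 0.018959) = 8.1532 kWh/t
W = W₁ + W₂ = 1.5117 + 8.1532 = 9.6648 kWh/t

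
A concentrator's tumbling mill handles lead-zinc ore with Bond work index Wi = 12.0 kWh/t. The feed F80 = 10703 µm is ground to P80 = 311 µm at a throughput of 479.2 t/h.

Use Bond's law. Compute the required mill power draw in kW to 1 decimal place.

P = 2704.9 kW

Bond: W = 10·Wi·(1/√P80 − 1/√F80)
W = 10·12.0·(1/√311 − 1/√10703) = 10·12.0·(0.047039) = 5.6447 kWh/t
P_mill = W·ṁ = 5.6447·479.2 = 2704.9 kW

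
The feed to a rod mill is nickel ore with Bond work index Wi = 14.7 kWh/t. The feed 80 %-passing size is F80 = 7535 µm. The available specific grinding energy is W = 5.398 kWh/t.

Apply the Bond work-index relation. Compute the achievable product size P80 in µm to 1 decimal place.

P80 = 429.7 µm

W = 10 Wi (1/√P80 − 1/√F80)  [Bond]
⇒ 1/√P80 = W/(10 Wi) + 1/√F80
  = 5.3980/(10·14.7) + 1/√7535 = 0.036721 + 0.011520 = 0.048241
P80 = (1/0.048241)² = 20.7292² = 429.70 µm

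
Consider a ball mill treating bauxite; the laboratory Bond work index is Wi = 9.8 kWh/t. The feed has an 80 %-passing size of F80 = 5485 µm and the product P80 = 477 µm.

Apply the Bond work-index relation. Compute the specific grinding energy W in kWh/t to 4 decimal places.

W_Bond = 10·Wi·(1/√P₈₀ − 1/√F₈₀)
1/√477 = 0.045787;  1/√5485 = 0.013502
W = 10·9.8·(0.045787 − 0.013502) = 3.1639 kWh/t

W = 3.1639 kWh/t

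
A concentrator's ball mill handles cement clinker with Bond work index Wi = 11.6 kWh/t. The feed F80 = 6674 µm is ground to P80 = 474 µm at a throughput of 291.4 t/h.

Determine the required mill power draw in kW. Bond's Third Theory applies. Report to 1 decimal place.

P = 1138.8 kW

W_Bond = 10·Wi·(1/√P₈₀ − 1/√F₈₀)
W = 10·11.6·(1/√474 − 1/√6674) = 10·11.6·(0.033691) = 3.9081 kWh/t
P = W·T = 3.9081·291.4 = 1138.8 kW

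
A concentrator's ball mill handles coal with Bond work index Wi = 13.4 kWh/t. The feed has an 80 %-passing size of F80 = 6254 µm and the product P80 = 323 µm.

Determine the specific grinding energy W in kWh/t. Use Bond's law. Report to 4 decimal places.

Bond: W = 10·Wi·(1/√P80 − 1/√F80)
1/√323 = 0.055641;  1/√6254 = 0.012645
W = 10·13.4·(0.055641 − 0.012645) = 5.7615 kWh/t

W = 5.7615 kWh/t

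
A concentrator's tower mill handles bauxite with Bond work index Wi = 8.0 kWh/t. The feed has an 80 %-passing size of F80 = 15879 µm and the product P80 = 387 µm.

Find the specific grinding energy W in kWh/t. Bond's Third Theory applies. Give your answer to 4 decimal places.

Bond:  W = 10 Wi (1/√P − 1/√F)
1/√387 = 0.050833;  1/√15879 = 0.007936
W = 10·8.0·(0.050833 − 0.007936) = 3.4318 kWh/t

W = 3.4318 kWh/t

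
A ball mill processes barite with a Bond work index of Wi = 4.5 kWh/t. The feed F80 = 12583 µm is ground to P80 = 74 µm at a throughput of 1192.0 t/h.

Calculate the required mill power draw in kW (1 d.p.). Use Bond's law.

P = 5757.3 kW

W_Bond = 10·Wi·(1/√P₈₀ − 1/√F₈₀)
W = 10·4.5·(1/√74 − 1/√12583) = 10·4.5·(0.107333) = 4.8300 kWh/t
P = W·T = 4.8300·1192.0 = 5757.3 kW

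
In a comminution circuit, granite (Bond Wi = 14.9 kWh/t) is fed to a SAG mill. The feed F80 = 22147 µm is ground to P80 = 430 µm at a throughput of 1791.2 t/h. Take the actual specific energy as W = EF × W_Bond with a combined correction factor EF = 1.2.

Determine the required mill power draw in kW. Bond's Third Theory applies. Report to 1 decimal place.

P = 13292.6 kW

Bond: W = 10·Wi·(1/√P80 − 1/√F80)
W = 10·14.9·(1/√430 − 1/√22147) = 10·14.9·(0.041505) = 6.1842 kWh/t
Apply correction: 6.1842 × 1.2 = 7.4210 kWh/t
P = W·T = 7.4210·1791.2 = 13292.6 kW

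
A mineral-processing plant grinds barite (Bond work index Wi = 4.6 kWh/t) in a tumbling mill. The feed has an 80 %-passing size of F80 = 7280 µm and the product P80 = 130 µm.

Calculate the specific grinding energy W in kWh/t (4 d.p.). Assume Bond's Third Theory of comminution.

W = 3.4953 kWh/t

Bond:  W = 10 Wi (1/√P − 1/√F)
1/√130 = 0.087706;  1/√7280 = 0.011720
W = 10·4.6·(0.087706 − 0.011720) = 3.4953 kWh/t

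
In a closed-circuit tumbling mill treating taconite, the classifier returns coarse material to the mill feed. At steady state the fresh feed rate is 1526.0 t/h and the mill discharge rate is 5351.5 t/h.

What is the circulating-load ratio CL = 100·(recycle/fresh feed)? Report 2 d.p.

CL = 250.69 %

M = F + R at steady state, so:
R = M − F = 5351.5 − 1526.0 = 3825.5 t/h
CL = 100·R/F = 100·3825.5/1526.0 = 250.69 %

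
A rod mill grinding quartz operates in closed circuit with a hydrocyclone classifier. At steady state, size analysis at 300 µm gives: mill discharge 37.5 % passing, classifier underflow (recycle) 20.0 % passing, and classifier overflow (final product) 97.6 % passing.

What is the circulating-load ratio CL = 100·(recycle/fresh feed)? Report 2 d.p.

Classifier node, passing 300 µm:
d + r·d = r·u + o → r(d−u) = o−d
r = (97.6 − 37.5)/(37.5 − 20.0) = 60.1/17.5 = 3.4343
CL = 100·r = 343.43 %

CL = 343.43 %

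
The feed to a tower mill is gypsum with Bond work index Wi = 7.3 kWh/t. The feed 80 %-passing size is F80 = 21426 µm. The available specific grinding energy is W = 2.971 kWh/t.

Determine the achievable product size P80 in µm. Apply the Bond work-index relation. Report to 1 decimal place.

Bond:  W = 10 Wi (1/√P − 1/√F)
⇒ 1/√P80 = W/(10 Wi) + 1/√F80
  = 2.9710/(10·7.3) + 1/√21426 = 0.040699 + 0.006832 = 0.047530
P80 = (1/0.047530)² = 21.0392² = 442.65 µm

P80 = 442.6 µm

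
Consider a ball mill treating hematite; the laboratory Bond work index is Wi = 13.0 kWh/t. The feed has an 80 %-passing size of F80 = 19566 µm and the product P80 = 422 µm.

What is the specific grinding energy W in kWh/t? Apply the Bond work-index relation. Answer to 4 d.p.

Bond:  W = 10 Wi (1/√P − 1/√F)
1/√422 = 0.048679;  1/√19566 = 0.007149
W = 10·13.0·(0.048679 − 0.007149) = 5.3989 kWh/t

W = 5.3989 kWh/t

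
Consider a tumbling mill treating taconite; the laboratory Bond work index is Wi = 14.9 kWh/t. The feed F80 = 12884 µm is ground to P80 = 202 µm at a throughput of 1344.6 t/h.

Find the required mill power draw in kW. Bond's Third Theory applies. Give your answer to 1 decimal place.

P = 12331.2 kW

Bond: W = 10·Wi·(1/√P80 − 1/√F80)
W = 10·14.9·(1/√202 − 1/√12884) = 10·14.9·(0.061550) = 9.1709 kWh/t
P = W·T = 9.1709·1344.6 = 12331.2 kW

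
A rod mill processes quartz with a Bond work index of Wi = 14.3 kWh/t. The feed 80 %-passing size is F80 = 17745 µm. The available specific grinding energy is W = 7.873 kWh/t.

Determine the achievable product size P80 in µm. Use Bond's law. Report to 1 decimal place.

P80 = 255.5 µm

W_Bond = 10·Wi·(1/√P₈₀ − 1/√F₈₀)
P80^-0.5 = F80^-0.5 + W/(10 Wi)
  = 7.8730/(10·14.3) + 1/√17745 = 0.055056 + 0.007507 = 0.062563
P80 = (1/0.062563)² = 15.9839² = 255.49 µm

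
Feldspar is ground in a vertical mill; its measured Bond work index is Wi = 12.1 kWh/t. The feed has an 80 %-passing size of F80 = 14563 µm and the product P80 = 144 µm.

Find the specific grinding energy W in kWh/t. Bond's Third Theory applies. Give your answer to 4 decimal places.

Bond: W = 10·Wi·(1/√P80 − 1/√F80)
1/√144 = 0.083333;  1/√14563 = 0.008287
W = 10·12.1·(0.083333 − 0.008287) = 9.0807 kWh/t

W = 9.0807 kWh/t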